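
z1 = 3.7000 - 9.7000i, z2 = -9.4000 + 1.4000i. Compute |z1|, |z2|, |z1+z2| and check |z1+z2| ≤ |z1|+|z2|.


|z1| = sqrt(3.7^2 + (-9.7)^2) = sqrt(107.78) = 10.3817
|z2| = sqrt((-9.4)^2 + 1.4^2) = sqrt(90.32) = 9.5037
z1+z2 = -5.7000 - 8.3000i
|z1+z2| = sqrt(101.38) = 10.0688
|z1|+|z2| = 10.3817 + 9.5037 = 19.8854

|z1+z2| = 10.0688 ≤ |z1|+|z2| = 19.8854 (verified)


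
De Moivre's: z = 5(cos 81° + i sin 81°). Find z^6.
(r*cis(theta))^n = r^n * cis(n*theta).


r^6 = 5^6 = 15625
n*theta = 6*81° = 486° = 126° (mod 360)
a = 15625*cos(126°) = -9184.1446
b = 15625*sin(126°) = 12640.8905

15625 cis(126°) = -9184.1446 + 12640.8905i


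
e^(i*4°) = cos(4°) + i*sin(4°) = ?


cos(4°) = 0.9976
sin(4°) = 0.0698

e^(i*4°) = 0.9976 + 0.0698i


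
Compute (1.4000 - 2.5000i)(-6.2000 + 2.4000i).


Real = 1.4*(-6.2) - (-2.5)*2.4 = -8.68 - (-6) = -2.68
Imag = 1.4*2.4 - (6.2)*(-2.5) = 3.36 + 15.5 = 18.86

-2.6800 + 18.8600i


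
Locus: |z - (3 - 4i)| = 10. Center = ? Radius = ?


|z - z0| = r is a circle with center z0 and radius r.
Center = (3, -4), radius = 10

Circle with center (3, -4) and radius 10


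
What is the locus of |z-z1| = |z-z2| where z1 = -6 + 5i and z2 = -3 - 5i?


Equal distances means the locus is the perpendicular bisector of z1 and z2.
Midpoint = ((-6+(-3))/2, (5+(-5))/2) = (-4.5000, 0)

Perpendicular bisector through (-4.5000, 0)


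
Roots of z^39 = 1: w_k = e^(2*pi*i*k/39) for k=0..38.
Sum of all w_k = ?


The sum of all 39th roots of unity is 0.
Geometric series: (1 - w^39)/(1 - w) = (1-1)/(1-w) = 0 since w^39 = 1, w ≠ 1.
Alternatively: coefficient of z^38 in z^39 - 1 is 0.

0


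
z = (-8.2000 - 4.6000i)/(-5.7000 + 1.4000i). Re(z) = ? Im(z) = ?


Multiply by conjugate: (-8.2000 - 4.6000i)(-5.7000 - 1.4000i) / ((-5.7)^2 + 1.4^2)
Numerator real = -8.2*(-5.7) - (4.6)*1.4 = 40.3
Numerator imag = -4.6*(-5.7) - (-8.2)*1.4 = 37.7
Denominator = 34.45
Re(z) = 40.3/34.45 = 1.1698
Im(z) = 37.7/34.45 = 1.0943

Re(z) = 1.1698, Im(z) = 1.0943


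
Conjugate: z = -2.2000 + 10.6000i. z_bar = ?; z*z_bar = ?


z_bar = -2.2000 - 10.6000i
z*z_bar = (-2.2)^2 + 10.6^2 = 4.84 + 112.36 = 117.2

z_bar = -2.2000 - 10.6000i, z*z_bar = 117.2


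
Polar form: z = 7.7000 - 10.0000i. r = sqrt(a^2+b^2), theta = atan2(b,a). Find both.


r = sqrt(59.29+100) = sqrt(159.29) = 12.6210
theta = atan2(-10, 7.7) = -52.4037 degrees

r = 12.6210, theta = -52.4037 degrees


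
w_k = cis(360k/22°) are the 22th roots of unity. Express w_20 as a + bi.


Angle = 360*20/22 = 327.2727°
a = cos(327.2727°) = 0.8413
b = sin(327.2727°) = -0.5406

0.8413 - 0.5406i


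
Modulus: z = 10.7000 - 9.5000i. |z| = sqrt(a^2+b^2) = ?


|z| = sqrt(10.7^2 + (-9.5)^2) = sqrt(114.49 + 90.25) = sqrt(204.74) = 14.3087

|z| = 14.3087


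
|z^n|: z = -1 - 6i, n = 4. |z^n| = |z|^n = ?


|z| = sqrt(1+36) = sqrt(37) = 6.0828
|z^4| = |z|^4 = (sqrt(37))^4 = 37^2 = 1369

|z^4| = 1369


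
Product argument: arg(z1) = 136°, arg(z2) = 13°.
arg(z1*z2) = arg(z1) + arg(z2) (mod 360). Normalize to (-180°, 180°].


arg(z1*z2) = 136° + 13° = 149°
Normalized to (-180°, 180°]: 149°

149°


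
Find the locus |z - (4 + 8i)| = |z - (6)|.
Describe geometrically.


Equal distances means the locus is the perpendicular bisector of z1 and z2.
Midpoint = ((4+6)/2, (8+0)/2) = (5.0000, 4.0000)

Perpendicular bisector through (5.0000, 4.0000)


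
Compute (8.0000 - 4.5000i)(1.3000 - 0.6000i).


Real = 8*1.3 - (-4.5)*(-0.6) = 10.4 - 2.7 = 7.7
Imag = 8*(-0.6) + 1.3*(-4.5) = -4.8 - (5.85) = -10.65

7.7000 - 10.6500i


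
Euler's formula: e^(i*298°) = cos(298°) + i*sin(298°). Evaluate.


cos(298°) = 0.4695
sin(298°) = -0.8829

e^(i*298°) = 0.4695 - 0.8829i


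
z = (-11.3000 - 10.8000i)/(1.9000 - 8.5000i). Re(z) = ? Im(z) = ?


Multiply by conjugate: (-11.3000 - 10.8000i)(1.9000 + 8.5000i) / (1.9^2 + (-8.5)^2)
Numerator real = -11.3*1.9 - (10.8)*(-8.5) = 70.33
Numerator imag = -10.8*1.9 - (-11.3)*(-8.5) = -116.57
Denominator = 75.86
Re(z) = 70.33/75.86 = 0.9271
Im(z) = -116.57/75.86 = -1.5366

Re(z) = 0.9271, Im(z) = -1.5366


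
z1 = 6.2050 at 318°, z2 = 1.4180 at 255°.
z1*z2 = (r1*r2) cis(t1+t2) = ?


r = 6.2050 * 1.4180 = 8.7987
theta = 318° + 255° = 573° = 213° (mod 360)

8.7987 cis(213°)


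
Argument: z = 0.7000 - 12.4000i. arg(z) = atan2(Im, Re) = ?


Re = 0.7, Im = -12.4
arg = atan2(-12.4, 0.7) = -86.7690 degrees

arg(z) = -86.7690 degrees


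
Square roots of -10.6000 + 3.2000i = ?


|z| = sqrt(112.36+10.24) = 11.0725
sqrt((|z|+a)/2) = sqrt((11.0725+(-10.6))/2) = sqrt(0.2362) = 0.4860
sqrt((|z|-a)/2) = sqrt((11.0725-(-10.6))/2) = sqrt(10.8362) = 3.2918

±(0.4860 + 3.2918i) i.e. 0.4860 + 3.2918i and -0.4860 - 3.2918i


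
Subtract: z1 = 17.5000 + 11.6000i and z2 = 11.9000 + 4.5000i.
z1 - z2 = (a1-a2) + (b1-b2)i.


Real: 17.5 - 11.9 = 5.6
Imag: 11.6 - 4.5 = 7.1

5.6000 + 7.1000i


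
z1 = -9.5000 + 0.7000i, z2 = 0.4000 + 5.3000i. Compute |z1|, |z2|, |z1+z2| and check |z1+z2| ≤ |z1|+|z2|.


|z1| = sqrt((-9.5)^2 + 0.7^2) = sqrt(90.74) = 9.5258
|z2| = sqrt(0.4^2 + 5.3^2) = sqrt(28.25) = 5.3151
z1+z2 = -9.1000 + 6.0000i
|z1+z2| = sqrt(118.81) = 10.9000
|z1|+|z2| = 9.5258 + 5.3151 = 14.8409

|z1+z2| = 10.9000 ≤ |z1|+|z2| = 14.8409 (verified)


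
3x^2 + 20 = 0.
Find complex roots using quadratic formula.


disc = 0^2 - 4*3*20 = 0 - 240 = -240
sqrt(|disc|) = sqrt(240) = 15.4919
Real part = 0/(2*3) = 0
Imag part = 15.4919/(2*3) = 2.5820

0 ± 2.5820i


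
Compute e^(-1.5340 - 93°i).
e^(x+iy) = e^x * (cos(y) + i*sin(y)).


e^-1.5340 = 0.2157
cos(-93°) = -0.0523
sin(-93°) = -0.9986
Real = 0.2157*(-0.0523) = -0.0113
Imag = 0.2157*(-0.9986) = -0.2154

-0.0113 - 0.2154i


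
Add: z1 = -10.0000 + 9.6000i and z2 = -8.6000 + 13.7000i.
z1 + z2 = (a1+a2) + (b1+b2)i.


Real: -10 - 8.6 = -18.6
Imag: 9.6 + 13.7 = 23.3

-18.6000 + 23.3000i


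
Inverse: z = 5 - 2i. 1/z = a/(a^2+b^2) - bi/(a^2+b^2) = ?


|z|^2 = 25+4 = 29
1/z = (5 + 2i)/29

1/z = 0.1724 + 0.0690i


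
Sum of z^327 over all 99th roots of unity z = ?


The roots are w_k = w^k with w = e^(2*pi*i/99), and (w^k)^327 = (w^327)^k.
So S = 1 + u + u^2 + ... + u^(98) with u = w^327.
327 = 3*99 + 30, so 327 is not a multiple of 99: u = (w^99)^3 * w^30 = w^30 ≠ 1 (w is a primitive 99th root), while u^99 = (w^99)^327 = 1.
Geometric series: S = (1 - u^99)/(1 - u) = (1 - 1)/(1 - u) = 0

S = 0


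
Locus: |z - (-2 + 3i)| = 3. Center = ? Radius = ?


|z - z0| = r is a circle with center z0 and radius r.
Center = (-2, 3), radius = 3

Circle with center (-2, 3) and radius 3


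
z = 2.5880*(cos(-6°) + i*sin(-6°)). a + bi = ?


a = 2.5880*cos(-6°) = 2.5880*0.9945 = 2.5738
b = 2.5880*sin(-6°) = 2.5880*(-0.10453) = -0.2705

2.5738 - 0.2705i


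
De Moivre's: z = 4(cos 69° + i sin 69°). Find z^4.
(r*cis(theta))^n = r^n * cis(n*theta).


r^4 = 4^4 = 256
n*theta = 4*69° = 276° = 276° (mod 360)
a = 256*cos(276°) = 26.7593
b = 256*sin(276°) = -254.5976

256 cis(276°) = 26.7593 - 254.5976i


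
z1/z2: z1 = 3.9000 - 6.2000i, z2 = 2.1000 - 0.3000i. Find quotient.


Conjugate of z2 = 2.1000 + 0.3000i
Numerator: (3.9000 - 6.2000i)(2.1000 + 0.3000i) = 10.0500 - 11.8500i
Denominator: 2.1^2 + (-0.3)^2 = 4.5
Result = (10.0500 - 11.8500i)/4.5

2.2333 - 2.6333i


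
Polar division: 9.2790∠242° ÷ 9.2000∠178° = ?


r = 9.2790 / 9.2000 = 1.0086
theta = 242° - 178° = 64° = 64° (mod 360)

1.0086 cis(64°)


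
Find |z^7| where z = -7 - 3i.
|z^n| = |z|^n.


|z| = sqrt(49+9) = sqrt(58) = 7.6158
|z^7| = |z|^7 = (sqrt(58))^7 = 58^3 * sqrt(58) = 195112*sqrt(58)

|z^7| = 195112*sqrt(58) ≈ 1485928.7222


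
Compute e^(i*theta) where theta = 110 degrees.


cos(110°) = -0.3420
sin(110°) = 0.9397

e^(i*110°) = -0.3420 + 0.9397i


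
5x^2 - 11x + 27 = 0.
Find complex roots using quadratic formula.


disc = (-11)^2 - 4*5*27 = 121 - 540 = -419
sqrt(|disc|) = sqrt(419) = 20.4695
Real part = 11/(2*5) = 1.1000
Imag part = 20.4695/(2*5) = 2.0469

1.1000 ± 2.0469i


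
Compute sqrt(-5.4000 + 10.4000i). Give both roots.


|z| = sqrt(29.16+108.16) = 11.7184
sqrt((|z|+a)/2) = sqrt((11.7184+(-5.4))/2) = sqrt(3.1592) = 1.7774
sqrt((|z|-a)/2) = sqrt((11.7184-(-5.4))/2) = sqrt(8.5592) = 2.9256

±(1.7774 + 2.9256i) i.e. 1.7774 + 2.9256i and -1.7774 - 2.9256i


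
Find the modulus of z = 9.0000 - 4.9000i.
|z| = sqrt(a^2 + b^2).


|z| = sqrt(9^2 + (-4.9)^2) = sqrt(81 + 24.01) = sqrt(105.01) = 10.2474

|z| = 10.2474


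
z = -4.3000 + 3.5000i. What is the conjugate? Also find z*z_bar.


z_bar = -4.3000 - 3.5000i
z*z_bar = (-4.3)^2 + 3.5^2 = 18.49 + 12.25 = 30.74

z_bar = -4.3000 - 3.5000i, z*z_bar = 30.74


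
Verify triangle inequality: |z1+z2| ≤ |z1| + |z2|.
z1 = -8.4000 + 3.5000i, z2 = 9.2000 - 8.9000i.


|z1| = sqrt((-8.4)^2 + 3.5^2) = sqrt(82.81) = 9.1000
|z2| = sqrt(9.2^2 + (-8.9)^2) = sqrt(163.85) = 12.8004
z1+z2 = 0.8000 - 5.4000i
|z1+z2| = sqrt(29.8) = 5.4589
|z1|+|z2| = 9.1000 + 12.8004 = 21.9004

|z1+z2| = 5.4589 ≤ |z1|+|z2| = 21.9004 (verified)


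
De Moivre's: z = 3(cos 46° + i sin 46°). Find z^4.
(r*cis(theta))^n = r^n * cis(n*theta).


r^4 = 3^4 = 81
n*theta = 4*46° = 184° = 184° (mod 360)
a = 81*cos(184°) = -80.8027
b = 81*sin(184°) = -5.6503

81 cis(184°) = -80.8027 - 5.6503i


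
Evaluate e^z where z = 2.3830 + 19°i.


e^2.3830 = 10.83737
cos(19°) = 0.945519
sin(19°) = 0.32557
Real = 10.83737*0.945519 = 10.2469
Imag = 10.83737*0.32557 = 3.5283

10.2469 + 3.5283i


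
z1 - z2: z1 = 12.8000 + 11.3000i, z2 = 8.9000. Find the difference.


Real: 12.8 - 8.9 = 3.9
Imag: 11.3 - 0 = 11.3

3.9000 + 11.3000i


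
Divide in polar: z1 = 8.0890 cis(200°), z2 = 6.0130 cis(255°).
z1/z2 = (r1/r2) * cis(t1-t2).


r = 8.0890 / 6.0130 = 1.3453
theta = 200° - 255° = -55° = 305° (mod 360)

1.3453 cis(305°)


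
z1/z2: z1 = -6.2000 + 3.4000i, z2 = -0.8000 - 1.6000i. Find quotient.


Conjugate of z2 = -0.8000 + 1.6000i
Numerator: (-6.2000 + 3.4000i)(-0.8000 + 1.6000i) = -0.4800 - 12.6400i
Denominator: (-0.8)^2 + (-1.6)^2 = 3.2
Result = (-0.4800 - 12.6400i)/3.2

-0.1500 - 3.9500i


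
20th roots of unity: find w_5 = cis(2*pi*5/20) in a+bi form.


Angle = 360*5/20 = 90°
a = cos(90°) = 0
b = sin(90°) = 1.0000

0 + 1.0000i


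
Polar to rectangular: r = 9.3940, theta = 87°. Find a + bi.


a = 9.3940*cos(87°) = 9.3940*0.052336 = 0.4916
b = 9.3940*sin(87°) = 9.3940*0.99863 = 9.3811

0.4916 + 9.3811i


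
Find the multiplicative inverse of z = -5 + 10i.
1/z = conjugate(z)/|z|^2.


|z|^2 = 25+100 = 125
1/z = (-5 - 10i)/125

1/z = -0.0400 - 0.0800i


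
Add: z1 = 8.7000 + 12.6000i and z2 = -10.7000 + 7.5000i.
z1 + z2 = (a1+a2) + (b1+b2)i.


Real: 8.7 - 10.7 = -2
Imag: 12.6 + 7.5 = 20.1

-2.0000 + 20.1000i


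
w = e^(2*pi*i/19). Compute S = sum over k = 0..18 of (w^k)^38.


The roots are w_k = w^k with w = e^(2*pi*i/19), and (w^k)^38 = (w^38)^k.
So S = 1 + u + u^2 + ... + u^(18) with u = w^38.
38 = 2*19 + 0, so 38 is a multiple of 19 and u = (w^19)^2 = 1.
Every one of the 19 terms equals 1: S = 19

S = 19


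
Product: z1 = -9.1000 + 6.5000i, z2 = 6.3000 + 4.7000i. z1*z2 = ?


Real = -9.1*6.3 - 6.5*4.7 = -57.33 - 30.55 = -87.88
Imag = -9.1*4.7 + 6.3*6.5 = -42.77 + 40.95 = -1.82

-87.8800 - 1.8200i


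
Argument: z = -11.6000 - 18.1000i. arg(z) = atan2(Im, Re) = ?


Re = -11.6, Im = -18.1
arg = atan2(-18.1, -11.6) = -122.6552 degrees

arg(z) = -122.6552 degrees


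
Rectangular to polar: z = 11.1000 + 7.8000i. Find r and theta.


r = sqrt(123.21+60.84) = sqrt(184.05) = 13.5665
theta = atan2(7.8, 11.1) = 35.0958 degrees

r = 13.5665, theta = 35.0958 degrees


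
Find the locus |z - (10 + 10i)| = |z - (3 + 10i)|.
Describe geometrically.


Equal distances means the locus is the perpendicular bisector of z1 and z2.
Midpoint = ((10+3)/2, (10+10)/2) = (6.5000, 10.0000)

Perpendicular bisector through (6.5000, 10.0000)


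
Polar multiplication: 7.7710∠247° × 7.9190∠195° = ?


r = 7.7710 * 7.9190 = 61.5385
theta = 247° + 195° = 442° = 82° (mod 360)

61.5385 cis(82°)


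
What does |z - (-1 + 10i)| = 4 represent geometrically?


|z - z0| = r is a circle with center z0 and radius r.
Center = (-1, 10), radius = 4

Circle with center (-1, 10) and radius 4


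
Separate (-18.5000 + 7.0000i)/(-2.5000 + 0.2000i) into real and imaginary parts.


Multiply by conjugate: (-18.5000 + 7.0000i)(-2.5000 - 0.2000i) / ((-2.5)^2 + 0.2^2)
Numerator real = -18.5*(-2.5) + 7*0.2 = 47.65
Numerator imag = 7*(-2.5) - (-18.5)*0.2 = -13.8
Denominator = 6.29
Re(z) = 47.65/6.29 = 7.5755
Im(z) = -13.8/6.29 = -2.1940

Re(z) = 7.5755, Im(z) = -2.1940


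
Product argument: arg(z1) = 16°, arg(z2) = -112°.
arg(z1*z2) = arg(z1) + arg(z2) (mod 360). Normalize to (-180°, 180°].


arg(z1*z2) = 16° - 112° = -96°
Normalized to (-180°, 180°]: -96°

-96°


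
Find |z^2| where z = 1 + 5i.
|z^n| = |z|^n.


|z| = sqrt(1+25) = sqrt(26) = 5.0990
|z^2| = |z|^2 = (sqrt(26))^2 = 26

|z^2| = 26


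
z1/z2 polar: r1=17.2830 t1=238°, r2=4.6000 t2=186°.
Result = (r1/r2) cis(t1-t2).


r = 17.2830 / 4.6000 = 3.7572
theta = 238° - 186° = 52° = 52° (mod 360)

3.7572 cis(52°)


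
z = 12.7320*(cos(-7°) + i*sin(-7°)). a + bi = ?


a = 12.7320*cos(-7°) = 12.7320*0.99255 = 12.6371
b = 12.7320*sin(-7°) = 12.7320*(-0.12187) = -1.5516

12.6371 - 1.5516i


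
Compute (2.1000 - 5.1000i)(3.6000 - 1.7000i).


Real = 2.1*3.6 - (-5.1)*(-1.7) = 7.56 - 8.67 = -1.11
Imag = 2.1*(-1.7) + 3.6*(-5.1) = -3.57 - (18.36) = -21.93

-1.1100 - 21.9300i


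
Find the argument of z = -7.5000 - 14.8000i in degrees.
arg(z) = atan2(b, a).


Re = -7.5, Im = -14.8
arg = atan2(-14.8, -7.5) = -116.8739 degrees

arg(z) = -116.8739 degrees


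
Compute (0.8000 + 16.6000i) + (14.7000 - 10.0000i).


Real: 0.8 + 14.7 = 15.5
Imag: 16.6 - 10 = 6.6

15.5000 + 6.6000i


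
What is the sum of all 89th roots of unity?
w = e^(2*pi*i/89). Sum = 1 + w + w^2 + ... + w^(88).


The sum of all 89th roots of unity is 0.
Geometric series: (1 - w^89)/(1 - w) = (1-1)/(1-w) = 0 since w^89 = 1, w ≠ 1.
Alternatively: coefficient of z^88 in z^89 - 1 is 0.

0


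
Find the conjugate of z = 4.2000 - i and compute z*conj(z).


z_bar = 4.2000 + i
z*z_bar = 4.2^2 + (-1)^2 = 17.64 + 1 = 18.64

z_bar = 4.2000 + i, z*z_bar = 18.64


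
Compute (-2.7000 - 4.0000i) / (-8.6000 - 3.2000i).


Conjugate of z2 = -8.6000 + 3.2000i
Numerator: (-2.7000 - 4.0000i)(-8.6000 + 3.2000i) = 36.0200 + 25.7600i
Denominator: (-8.6)^2 + (-3.2)^2 = 84.2
Result = (36.0200 + 25.7600i)/84.2

0.4278 + 0.3059i


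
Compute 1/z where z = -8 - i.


|z|^2 = 64+1 = 65
1/z = (-8 + 1i)/65

1/z = -0.1231 + 0.0154i


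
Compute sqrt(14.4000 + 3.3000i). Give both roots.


|z| = sqrt(207.36+10.89) = 14.7733
sqrt((|z|+a)/2) = sqrt((14.7733+14.4)/2) = sqrt(14.5866) = 3.8192
sqrt((|z|-a)/2) = sqrt((14.7733-14.4)/2) = sqrt(0.1866) = 0.4320

±(3.8192 + 0.4320i) i.e. 3.8192 + 0.4320i and -3.8192 - 0.4320i


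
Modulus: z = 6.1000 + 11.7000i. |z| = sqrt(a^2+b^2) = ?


|z| = sqrt(6.1^2 + 11.7^2) = sqrt(37.21 + 136.89) = sqrt(174.1) = 13.1947

|z| = 13.1947


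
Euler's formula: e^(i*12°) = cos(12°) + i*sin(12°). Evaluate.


cos(12°) = 0.9781
sin(12°) = 0.2079

e^(i*12°) = 0.9781 + 0.2079i


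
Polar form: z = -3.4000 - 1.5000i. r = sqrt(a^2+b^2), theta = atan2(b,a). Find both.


r = sqrt(11.56+2.25) = sqrt(13.81) = 3.7162
theta = atan2(-1.5, -3.4) = -156.1941 degrees

r = 3.7162, theta = -156.1941 degrees


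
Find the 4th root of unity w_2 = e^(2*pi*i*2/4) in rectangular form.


Angle = 360*2/4 = 180°
a = cos(180°) = -1.0000
b = sin(180°) = 0

-1.0000 + 0i


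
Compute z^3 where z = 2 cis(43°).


r^3 = 2^3 = 8
n*theta = 3*43° = 129° = 129° (mod 360)
a = 8*cos(129°) = -5.0346
b = 8*sin(129°) = 6.2172

8 cis(129°) = -5.0346 + 6.2172i


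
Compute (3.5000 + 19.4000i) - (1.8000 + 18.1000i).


Real: 3.5 - 1.8 = 1.7
Imag: 19.4 - 18.1 = 1.3

1.7000 + 1.3000i


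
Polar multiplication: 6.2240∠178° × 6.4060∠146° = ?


r = 6.2240 * 6.4060 = 39.8709
theta = 178° + 146° = 324° = 324° (mod 360)

39.8709 cis(324°)


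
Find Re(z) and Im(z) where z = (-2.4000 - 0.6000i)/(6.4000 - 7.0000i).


Multiply by conjugate: (-2.4000 - 0.6000i)(6.4000 + 7.0000i) / (6.4^2 + (-7)^2)
Numerator real = -2.4*6.4 - (0.6)*(-7) = -11.16
Numerator imag = -0.6*6.4 - (-2.4)*(-7) = -20.64
Denominator = 89.96
Re(z) = -11.16/89.96 = -0.1241
Im(z) = -20.64/89.96 = -0.2294

Re(z) = -0.1241, Im(z) = -0.2294


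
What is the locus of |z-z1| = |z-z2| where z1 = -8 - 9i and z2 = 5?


Equal distances means the locus is the perpendicular bisector of z1 and z2.
Midpoint = ((-8+5)/2, (-9+0)/2) = (-1.5000, -4.5000)

Perpendicular bisector through (-1.5000, -4.5000)


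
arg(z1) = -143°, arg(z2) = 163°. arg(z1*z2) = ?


arg(z1*z2) = -143° + 163° = 20°
Normalized to (-180°, 180°]: 20°

20°


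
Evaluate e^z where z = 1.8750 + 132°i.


e^1.8750 = 6.5208
cos(132°) = -0.66913
sin(132°) = 0.74314
Real = 6.5208*(-0.66913) = -4.3633
Imag = 6.5208*0.74314 = 4.8459

-4.3633 + 4.8459i


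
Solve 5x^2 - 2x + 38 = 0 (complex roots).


disc = (-2)^2 - 4*5*38 = 4 - 760 = -756
sqrt(|disc|) = sqrt(756) = 27.4955
Real part = 2/(2*5) = 0.2000
Imag part = 27.4955/(2*5) = 2.7495

0.2000 ± 2.7495i


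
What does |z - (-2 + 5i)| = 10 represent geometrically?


|z - z0| = r is a circle with center z0 and radius r.
Center = (-2, 5), radius = 10

Circle with center (-2, 5) and radius 10


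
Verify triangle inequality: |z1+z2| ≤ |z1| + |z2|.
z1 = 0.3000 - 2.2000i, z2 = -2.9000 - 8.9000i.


|z1| = sqrt(0.3^2 + (-2.2)^2) = sqrt(4.93) = 2.2204
|z2| = sqrt((-2.9)^2 + (-8.9)^2) = sqrt(87.62) = 9.3606
z1+z2 = -2.6000 - 11.1000i
|z1+z2| = sqrt(129.97) = 11.4004
|z1|+|z2| = 2.2204 + 9.3606 = 11.5810

|z1+z2| = 11.4004 ≤ |z1|+|z2| = 11.5810 (verified)


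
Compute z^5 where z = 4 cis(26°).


r^5 = 4^5 = 1024
n*theta = 5*26° = 130° = 130° (mod 360)
a = 1024*cos(130°) = -658.2145
b = 1024*sin(130°) = 784.4295

1024 cis(130°) = -658.2145 + 784.4295i


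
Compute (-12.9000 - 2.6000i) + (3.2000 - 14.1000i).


Real: -12.9 + 3.2 = -9.7
Imag: -2.6 - 14.1 = -16.7

-9.7000 - 16.7000i


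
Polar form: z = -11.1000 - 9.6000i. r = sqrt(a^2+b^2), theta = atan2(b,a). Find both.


r = sqrt(123.21+92.16) = sqrt(215.37) = 14.6755
theta = atan2(-9.6, -11.1) = -139.1446 degrees

r = 14.6755, theta = -139.1446 degrees


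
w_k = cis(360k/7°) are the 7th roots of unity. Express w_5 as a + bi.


Angle = 360*5/7 = 257.1429°
a = cos(257.1429°) = -0.2225
b = sin(257.1429°) = -0.9749

-0.2225 - 0.9749i


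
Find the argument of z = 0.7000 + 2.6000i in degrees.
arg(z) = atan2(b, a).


Re = 0.7, Im = 2.6
arg = atan2(2.6, 0.7) = 74.9315 degrees

arg(z) = 74.9315 degrees


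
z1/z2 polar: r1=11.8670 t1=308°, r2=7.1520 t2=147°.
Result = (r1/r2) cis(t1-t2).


r = 11.8670 / 7.1520 = 1.6593
theta = 308° - 147° = 161° = 161° (mod 360)

1.6593 cis(161°)


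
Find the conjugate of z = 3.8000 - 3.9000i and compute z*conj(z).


z_bar = 3.8000 + 3.9000i
z*z_bar = 3.8^2 + (-3.9)^2 = 14.44 + 15.21 = 29.65

z_bar = 3.8000 + 3.9000i, z*z_bar = 29.65


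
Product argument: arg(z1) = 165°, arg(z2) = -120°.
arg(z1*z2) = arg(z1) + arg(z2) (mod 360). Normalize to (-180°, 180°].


arg(z1*z2) = 165° - 120° = 45°
Normalized to (-180°, 180°]: 45°

45°


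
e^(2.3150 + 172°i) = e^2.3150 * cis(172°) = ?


e^2.3150 = 10.1249
cos(172°) = -0.99027
sin(172°) = 0.13917
Real = 10.1249*(-0.99027) = -10.0264
Imag = 10.1249*0.13917 = 1.4091

-10.0264 + 1.4091i


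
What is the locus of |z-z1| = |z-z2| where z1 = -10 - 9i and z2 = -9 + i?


Equal distances means the locus is the perpendicular bisector of z1 and z2.
Midpoint = ((-10+(-9))/2, (-9+1)/2) = (-9.5000, -4.0000)

Perpendicular bisector through (-9.5000, -4.0000)


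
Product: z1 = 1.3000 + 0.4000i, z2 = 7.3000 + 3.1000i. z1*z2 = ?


Real = 1.3*7.3 - 0.4*3.1 = 9.49 - 1.24 = 8.25
Imag = 1.3*3.1 + 7.3*0.4 = 4.03 + 2.92 = 6.95

8.2500 + 6.9500i


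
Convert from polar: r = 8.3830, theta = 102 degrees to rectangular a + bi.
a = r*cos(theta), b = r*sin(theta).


a = 8.3830*cos(102°) = 8.3830*(-0.20791) = -1.7429
b = 8.3830*sin(102°) = 8.3830*0.97815 = 8.1998

-1.7429 + 8.1998i


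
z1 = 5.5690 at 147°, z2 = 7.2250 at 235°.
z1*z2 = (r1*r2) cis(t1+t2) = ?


r = 5.5690 * 7.2250 = 40.2360
theta = 147° + 235° = 382° = 22° (mod 360)

40.2360 cis(22°)


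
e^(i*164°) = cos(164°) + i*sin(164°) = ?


cos(164°) = -0.9613
sin(164°) = 0.2756

e^(i*164°) = -0.9613 + 0.2756i


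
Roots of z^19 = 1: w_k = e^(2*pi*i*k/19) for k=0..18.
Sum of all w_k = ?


The sum of all 19th roots of unity is 0.
Geometric series: (1 - w^19)/(1 - w) = (1-1)/(1-w) = 0 since w^19 = 1, w ≠ 1.
Alternatively: coefficient of z^18 in z^19 - 1 is 0.

0


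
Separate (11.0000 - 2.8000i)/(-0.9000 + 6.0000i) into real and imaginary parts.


Multiply by conjugate: (11.0000 - 2.8000i)(-0.9000 - 6.0000i) / ((-0.9)^2 + 6^2)
Numerator real = 11*(-0.9) - (2.8)*6 = -26.7
Numerator imag = -2.8*(-0.9) - 11*6 = -63.48
Denominator = 36.81
Re(z) = -26.7/36.81 = -0.7253
Im(z) = -63.48/36.81 = -1.7245

Re(z) = -0.7253, Im(z) = -1.7245


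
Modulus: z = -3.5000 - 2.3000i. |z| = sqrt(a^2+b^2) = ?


|z| = sqrt((-3.5)^2 + (-2.3)^2) = sqrt(12.25 + 5.29) = sqrt(17.54) = 4.1881

|z| = 4.1881


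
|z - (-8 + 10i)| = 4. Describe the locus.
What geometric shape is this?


|z - z0| = r is a circle with center z0 and radius r.
Center = (-8, 10), radius = 4

Circle with center (-8, 10) and radius 4


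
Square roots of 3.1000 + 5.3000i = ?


|z| = sqrt(9.61+28.09) = 6.1400
sqrt((|z|+a)/2) = sqrt((6.1400+3.1)/2) = sqrt(4.6200) = 2.1494
sqrt((|z|-a)/2) = sqrt((6.1400-3.1)/2) = sqrt(1.5200) = 1.2329

±(2.1494 + 1.2329i) i.e. 2.1494 + 1.2329i and -2.1494 - 1.2329i


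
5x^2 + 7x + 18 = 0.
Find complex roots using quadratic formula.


disc = 7^2 - 4*5*18 = 49 - 360 = -311
sqrt(|disc|) = sqrt(311) = 17.6352
Real part = -7/(2*5) = -0.7000
Imag part = 17.6352/(2*5) = 1.7635

-0.7000 ± 1.7635i


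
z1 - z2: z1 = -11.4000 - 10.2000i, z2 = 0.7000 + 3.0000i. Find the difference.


Real: -11.4 - 0.7 = -12.1
Imag: -10.2 - 3 = -13.2

-12.1000 - 13.2000i


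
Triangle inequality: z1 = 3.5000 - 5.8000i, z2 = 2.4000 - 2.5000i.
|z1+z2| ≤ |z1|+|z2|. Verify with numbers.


|z1| = sqrt(3.5^2 + (-5.8)^2) = sqrt(45.89) = 6.7742
|z2| = sqrt(2.4^2 + (-2.5)^2) = sqrt(12.01) = 3.4655
z1+z2 = 5.9000 - 8.3000i
|z1+z2| = sqrt(103.7) = 10.1833
|z1|+|z2| = 6.7742 + 3.4655 = 10.2397

|z1+z2| = 10.1833 ≤ |z1|+|z2| = 10.2397 (verified)


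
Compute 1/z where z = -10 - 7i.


|z|^2 = 100+49 = 149
1/z = (-10 + 7i)/149

1/z = -0.0671 + 0.0470i


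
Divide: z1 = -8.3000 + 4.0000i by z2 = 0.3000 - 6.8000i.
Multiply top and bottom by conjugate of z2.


Conjugate of z2 = 0.3000 + 6.8000i
Numerator: (-8.3000 + 4.0000i)(0.3000 + 6.8000i) = -29.6900 - 55.2400i
Denominator: 0.3^2 + (-6.8)^2 = 46.33
Result = (-29.6900 - 55.2400i)/46.33

-0.6408 - 1.1923i


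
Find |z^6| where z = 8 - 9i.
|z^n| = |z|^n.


|z| = sqrt(64+81) = sqrt(145) = 12.0416
|z^6| = |z|^6 = (sqrt(145))^6 = 145^3 = 3048625

|z^6| = 3048625


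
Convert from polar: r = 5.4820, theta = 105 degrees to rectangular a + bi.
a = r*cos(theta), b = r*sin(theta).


a = 5.4820*cos(105°) = 5.4820*(-0.258819) = -1.4188
b = 5.4820*sin(105°) = 5.4820*0.96593 = 5.2952

-1.4188 + 5.2952i


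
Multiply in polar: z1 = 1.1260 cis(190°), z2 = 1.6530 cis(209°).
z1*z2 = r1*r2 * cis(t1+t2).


r = 1.1260 * 1.6530 = 1.8613
theta = 190° + 209° = 399° = 39° (mod 360)

1.8613 cis(39°)


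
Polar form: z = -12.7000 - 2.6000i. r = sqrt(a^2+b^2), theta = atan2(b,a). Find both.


r = sqrt(161.29+6.76) = sqrt(168.05) = 12.9634
theta = atan2(-2.6, -12.7) = -168.4300 degrees

r = 12.9634, theta = -168.4300 degrees


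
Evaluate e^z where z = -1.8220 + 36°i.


e^-1.8220 = 0.1617
cos(36°) = 0.809
sin(36°) = 0.5878
Real = 0.1617*0.809 = 0.1308
Imag = 0.1617*0.5878 = 0.0950

0.1308 + 0.0950i


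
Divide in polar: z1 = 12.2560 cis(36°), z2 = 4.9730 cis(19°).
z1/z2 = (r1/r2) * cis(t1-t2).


r = 12.2560 / 4.9730 = 2.4645
theta = 36° - 19° = 17° = 17° (mod 360)

2.4645 cis(17°)


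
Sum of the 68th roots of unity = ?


The sum of all 68th roots of unity is 0.
Geometric series: (1 - w^68)/(1 - w) = (1-1)/(1-w) = 0 since w^68 = 1, w ≠ 1.
Alternatively: coefficient of z^67 in z^68 - 1 is 0.

0


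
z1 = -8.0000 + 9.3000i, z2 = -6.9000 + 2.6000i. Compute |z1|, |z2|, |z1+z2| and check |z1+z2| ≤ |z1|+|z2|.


|z1| = sqrt((-8)^2 + 9.3^2) = sqrt(150.49) = 12.2674
|z2| = sqrt((-6.9)^2 + 2.6^2) = sqrt(54.37) = 7.3736
z1+z2 = -14.9000 + 11.9000i
|z1+z2| = sqrt(363.62) = 19.0688
|z1|+|z2| = 12.2674 + 7.3736 = 19.6410

|z1+z2| = 19.0688 ≤ |z1|+|z2| = 19.6410 (verified)


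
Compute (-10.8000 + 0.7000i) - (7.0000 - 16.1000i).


Real: -10.8 - 7 = -17.8
Imag: 0.7 + 16.1 = 16.8

-17.8000 + 16.8000i


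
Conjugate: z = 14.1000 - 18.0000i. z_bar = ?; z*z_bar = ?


z_bar = 14.1000 + 18.0000i
z*z_bar = 14.1^2 + (-18)^2 = 198.81 + 324 = 522.81

z_bar = 14.1000 + 18.0000i, z*z_bar = 522.81


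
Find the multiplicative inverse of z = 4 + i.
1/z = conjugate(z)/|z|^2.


|z|^2 = 16+1 = 17
1/z = (4 - 1i)/17

1/z = 0.2353 - 0.0588i


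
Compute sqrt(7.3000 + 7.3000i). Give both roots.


|z| = sqrt(53.29+53.29) = 10.3238
sqrt((|z|+a)/2) = sqrt((10.3238+7.3)/2) = sqrt(8.8119) = 2.9685
sqrt((|z|-a)/2) = sqrt((10.3238-7.3)/2) = sqrt(1.5119) = 1.2296

±(2.9685 + 1.2296i) i.e. 2.9685 + 1.2296i and -2.9685 - 1.2296i


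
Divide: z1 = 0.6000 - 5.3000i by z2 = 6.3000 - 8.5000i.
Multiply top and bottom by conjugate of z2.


Conjugate of z2 = 6.3000 + 8.5000i
Numerator: (0.6000 - 5.3000i)(6.3000 + 8.5000i) = 48.8300 - 28.2900i
Denominator: 6.3^2 + (-8.5)^2 = 111.94
Result = (48.8300 - 28.2900i)/111.94

0.4362 - 0.2527i


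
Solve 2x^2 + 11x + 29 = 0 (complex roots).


disc = 11^2 - 4*2*29 = 121 - 232 = -111
sqrt(|disc|) = sqrt(111) = 10.5357
Real part = -11/(2*2) = -2.7500
Imag part = 10.5357/(2*2) = 2.6339

-2.7500 ± 2.6339i


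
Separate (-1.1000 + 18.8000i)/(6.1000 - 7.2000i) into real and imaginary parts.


Multiply by conjugate: (-1.1000 + 18.8000i)(6.1000 + 7.2000i) / (6.1^2 + (-7.2)^2)
Numerator real = -1.1*6.1 + 18.8*(-7.2) = -142.07
Numerator imag = 18.8*6.1 - (-1.1)*(-7.2) = 106.76
Denominator = 89.05
Re(z) = -142.07/89.05 = -1.5954
Im(z) = 106.76/89.05 = 1.1989

Re(z) = -1.5954, Im(z) = 1.1989


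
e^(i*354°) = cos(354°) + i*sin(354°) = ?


cos(354°) = 0.9945
sin(354°) = -0.1045

e^(i*354°) = 0.9945 - 0.1045i


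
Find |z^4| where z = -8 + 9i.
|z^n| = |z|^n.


|z| = sqrt(64+81) = sqrt(145) = 12.0416
|z^4| = |z|^4 = (sqrt(145))^4 = 145^2 = 21025

|z^4| = 21025


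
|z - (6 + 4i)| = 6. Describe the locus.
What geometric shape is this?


|z - z0| = r is a circle with center z0 and radius r.
Center = (6, 4), radius = 6

Circle with center (6, 4) and radius 6


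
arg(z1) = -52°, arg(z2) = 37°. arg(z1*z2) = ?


arg(z1*z2) = -52° + 37° = -15°
Normalized to (-180°, 180°]: -15°

-15°


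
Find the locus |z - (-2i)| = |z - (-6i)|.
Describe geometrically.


Equal distances means the locus is the perpendicular bisector of z1 and z2.
Midpoint = ((0+0)/2, (-2+(-6))/2) = (0, -4.0000)

Perpendicular bisector through (0, -4.0000)


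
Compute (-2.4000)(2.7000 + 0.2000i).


Real = -2.4*2.7 - 0*0.2 = -6.48 - 0 = -6.48
Imag = -2.4*0.2 + 2.7*0 = -0.48 + 0 = -0.48

-6.4800 - 0.4800i


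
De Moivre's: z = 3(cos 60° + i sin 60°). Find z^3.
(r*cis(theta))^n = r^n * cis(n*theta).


r^3 = 3^3 = 27
n*theta = 3*60° = 180° = 180° (mod 360)
a = 27*cos(180°) = -27.0000
b = 27*sin(180°) = 0

27 cis(180°) = -27.0000 + 0i


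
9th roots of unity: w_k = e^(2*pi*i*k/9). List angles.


The 9th roots of unity are cis(360k/9°) for k=0..8
Angle step = 360/9 = 40°
Primitive root: cis(40°)
Primitive root = 0.7660 + 0.6428i

9 roots at angles: 0°, 40°, 80°, 120°, 160°, 200°, 240°, 280°, 320°


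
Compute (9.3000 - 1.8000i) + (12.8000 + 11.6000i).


Real: 9.3 + 12.8 = 22.1
Imag: -1.8 + 11.6 = 9.8

22.1000 + 9.8000i


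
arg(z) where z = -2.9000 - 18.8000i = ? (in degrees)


Re = -2.9, Im = -18.8
arg = atan2(-18.8, -2.9) = -98.7691 degrees

arg(z) = -98.7691 degrees


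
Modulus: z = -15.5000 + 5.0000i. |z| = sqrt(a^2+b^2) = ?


|z| = sqrt((-15.5)^2 + 5^2) = sqrt(240.25 + 25) = sqrt(265.25) = 16.2865

|z| = 16.2865


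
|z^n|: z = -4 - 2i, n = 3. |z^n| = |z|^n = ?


|z| = sqrt(16+4) = sqrt(20) = 4.4721
|z^3| = |z|^3 = (sqrt(20))^3 = 20*sqrt(20)

|z^3| = 20*sqrt(20) ≈ 89.4427


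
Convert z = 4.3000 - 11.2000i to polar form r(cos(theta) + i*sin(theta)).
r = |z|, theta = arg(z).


r = sqrt(18.49+125.44) = sqrt(143.93) = 11.9971
theta = atan2(-11.2, 4.3) = -68.9968 degrees

r = 11.9971, theta = -68.9968 degrees


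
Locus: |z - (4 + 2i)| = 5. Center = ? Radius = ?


|z - z0| = r is a circle with center z0 and radius r.
Center = (4, 2), radius = 5

Circle with center (4, 2) and radius 5


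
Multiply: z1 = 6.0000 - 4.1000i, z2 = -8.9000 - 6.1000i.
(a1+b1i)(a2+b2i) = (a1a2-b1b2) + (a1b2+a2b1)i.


Real = 6*(-8.9) - (-4.1)*(-6.1) = -53.4 - 25.01 = -78.41
Imag = 6*(-6.1) - (8.9)*(-4.1) = -36.6 + 36.49 = -0.11

-78.4100 - 0.1100i


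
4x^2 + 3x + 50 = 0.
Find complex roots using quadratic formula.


disc = 3^2 - 4*4*50 = 9 - 800 = -791
sqrt(|disc|) = sqrt(791) = 28.1247
Real part = -3/(2*4) = -0.3750
Imag part = 28.1247/(2*4) = 3.5156

-0.3750 ± 3.5156i


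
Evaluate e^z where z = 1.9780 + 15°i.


e^1.9780 = 7.2283
cos(15°) = 0.96593
sin(15°) = 0.25882
Real = 7.2283*0.96593 = 6.9820
Imag = 7.2283*0.25882 = 1.8708

6.9820 + 1.8708i


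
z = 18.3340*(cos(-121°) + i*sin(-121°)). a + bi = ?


a = 18.3340*cos(-121°) = 18.3340*(-0.51504) = -9.4427
b = 18.3340*sin(-121°) = 18.3340*(-0.857167) = -15.7153

-9.4427 - 15.7153i


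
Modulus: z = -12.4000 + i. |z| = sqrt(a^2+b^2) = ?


|z| = sqrt((-12.4)^2 + 1^2) = sqrt(153.76 + 1) = sqrt(154.76) = 12.4403

|z| = 12.4403


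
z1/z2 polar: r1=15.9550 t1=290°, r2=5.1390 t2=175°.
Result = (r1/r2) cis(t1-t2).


r = 15.9550 / 5.1390 = 3.1047
theta = 290° - 175° = 115° = 115° (mod 360)

3.1047 cis(115°)


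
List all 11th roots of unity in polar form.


The 11th roots of unity are cis(360k/11°) for k=0..10
Angle step = 360/11 = 32.7273°
Primitive root: cis(32.7273°)
Primitive root = 0.8413 + 0.5406i

11 roots at angles: 0°, 32.7273°, 65.4545°, 98.1818°, 130.9091°, 163.6364°, 196.3636°, 229.0909°, 261.8182°, 294.5455°, 327.2727°


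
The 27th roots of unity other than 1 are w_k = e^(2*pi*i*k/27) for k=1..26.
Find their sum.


With w = e^(2*pi*i/27), all 27 of the 27th roots of unity w^0 = 1, w, ..., w^(26) sum to 0: 1 + w + ... + w^(26) = (1 - w^27)/(1 - w) = 0 since w^27 = 1, w ≠ 1.
Removing the root 1: w + w^2 + ... + w^(26) = 0 - 1 = -1

Sum = -1


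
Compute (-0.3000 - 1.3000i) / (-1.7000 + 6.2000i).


Conjugate of z2 = -1.7000 - 6.2000i
Numerator: (-0.3000 - 1.3000i)(-1.7000 - 6.2000i) = -7.5500 + 4.0700i
Denominator: (-1.7)^2 + 6.2^2 = 41.33
Result = (-7.5500 + 4.0700i)/41.33

-0.1827 + 0.0985i


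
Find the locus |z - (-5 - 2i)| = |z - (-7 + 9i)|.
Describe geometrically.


Equal distances means the locus is the perpendicular bisector of z1 and z2.
Midpoint = ((-5+(-7))/2, (-2+9)/2) = (-6.0000, 3.5000)

Perpendicular bisector through (-6.0000, 3.5000)


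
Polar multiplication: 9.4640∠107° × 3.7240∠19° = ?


r = 9.4640 * 3.7240 = 35.2439
theta = 107° + 19° = 126° = 126° (mod 360)

35.2439 cis(126°)


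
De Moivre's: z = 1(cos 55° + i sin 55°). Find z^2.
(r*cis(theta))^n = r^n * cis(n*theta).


r^2 = 1^2 = 1
n*theta = 2*55° = 110° = 110° (mod 360)
a = 1*cos(110°) = -0.3420
b = 1*sin(110°) = 0.9397

1 cis(110°) = -0.3420 + 0.9397i


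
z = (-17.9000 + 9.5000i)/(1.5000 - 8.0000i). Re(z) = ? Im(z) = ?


Multiply by conjugate: (-17.9000 + 9.5000i)(1.5000 + 8.0000i) / (1.5^2 + (-8)^2)
Numerator real = -17.9*1.5 + 9.5*(-8) = -102.85
Numerator imag = 9.5*1.5 - (-17.9)*(-8) = -128.95
Denominator = 66.25
Re(z) = -102.85/66.25 = -1.5525
Im(z) = -128.95/66.25 = -1.9464

Re(z) = -1.5525, Im(z) = -1.9464


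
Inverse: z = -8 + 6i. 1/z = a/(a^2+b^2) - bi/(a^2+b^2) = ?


|z|^2 = 64+36 = 100
1/z = (-8 - 6i)/100

1/z = -0.0800 - 0.0600i


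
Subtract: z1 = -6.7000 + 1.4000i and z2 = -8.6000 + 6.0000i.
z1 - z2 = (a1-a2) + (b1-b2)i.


Real: -6.7 + 8.6 = 1.9
Imag: 1.4 - 6 = -4.6

1.9000 - 4.6000i


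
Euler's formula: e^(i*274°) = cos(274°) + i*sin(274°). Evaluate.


cos(274°) = 0.0698
sin(274°) = -0.9976

e^(i*274°) = 0.0698 - 0.9976i


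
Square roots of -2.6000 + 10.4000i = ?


|z| = sqrt(6.76+108.16) = 10.7201
sqrt((|z|+a)/2) = sqrt((10.7201+(-2.6))/2) = sqrt(4.0600) = 2.0150
sqrt((|z|-a)/2) = sqrt((10.7201-(-2.6))/2) = sqrt(6.6600) = 2.5807

±(2.0150 + 2.5807i) i.e. 2.0150 + 2.5807i and -2.0150 - 2.5807i


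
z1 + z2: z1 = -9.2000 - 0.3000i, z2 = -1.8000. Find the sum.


Real: -9.2 - 1.8 = -11
Imag: -0.3 + 0 = -0.3

-11.0000 - 0.3000i


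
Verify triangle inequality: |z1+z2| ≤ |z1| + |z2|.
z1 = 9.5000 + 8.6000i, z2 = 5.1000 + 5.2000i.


|z1| = sqrt(9.5^2 + 8.6^2) = sqrt(164.21) = 12.8144
|z2| = sqrt(5.1^2 + 5.2^2) = sqrt(53.05) = 7.2835
z1+z2 = 14.6000 + 13.8000i
|z1+z2| = sqrt(403.6) = 20.0898
|z1|+|z2| = 12.8144 + 7.2835 = 20.0979

|z1+z2| = 20.0898 ≤ |z1|+|z2| = 20.0979 (verified)


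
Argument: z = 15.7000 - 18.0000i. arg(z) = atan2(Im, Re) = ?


Re = 15.7, Im = -18
arg = atan2(-18, 15.7) = -48.9043 degrees

arg(z) = -48.9043 degrees


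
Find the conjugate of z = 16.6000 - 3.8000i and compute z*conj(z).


z_bar = 16.6000 + 3.8000i
z*z_bar = 16.6^2 + (-3.8)^2 = 275.56 + 14.44 = 290

z_bar = 16.6000 + 3.8000i, z*z_bar = 290


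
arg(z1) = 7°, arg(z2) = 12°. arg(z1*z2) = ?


arg(z1*z2) = 7° + 12° = 19°
Normalized to (-180°, 180°]: 19°

19°


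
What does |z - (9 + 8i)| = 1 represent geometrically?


|z - z0| = r is a circle with center z0 and radius r.
Center = (9, 8), radius = 1

Circle with center (9, 8) and radius 1


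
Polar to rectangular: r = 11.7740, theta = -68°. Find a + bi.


a = 11.7740*cos(-68°) = 11.7740*0.374607 = 4.4106
b = 11.7740*sin(-68°) = 11.7740*(-0.927184) = -10.9167

4.4106 - 10.9167i


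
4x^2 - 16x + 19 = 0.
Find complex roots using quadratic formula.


disc = (-16)^2 - 4*4*19 = 256 - 304 = -48
sqrt(|disc|) = sqrt(48) = 6.9282
Real part = 16/(2*4) = 2.0000
Imag part = 6.9282/(2*4) = 0.8660

2.0000 ± 0.8660i


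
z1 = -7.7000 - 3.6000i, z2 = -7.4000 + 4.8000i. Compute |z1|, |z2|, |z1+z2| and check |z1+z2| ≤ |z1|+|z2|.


|z1| = sqrt((-7.7)^2 + (-3.6)^2) = sqrt(72.25) = 8.5000
|z2| = sqrt((-7.4)^2 + 4.8^2) = sqrt(77.8) = 8.8204
z1+z2 = -15.1000 + 1.2000i
|z1+z2| = sqrt(229.45) = 15.1476
|z1|+|z2| = 8.5000 + 8.8204 = 17.3204

|z1+z2| = 15.1476 ≤ |z1|+|z2| = 17.3204 (verified)


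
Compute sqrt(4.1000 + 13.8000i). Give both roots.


|z| = sqrt(16.81+190.44) = 14.3962
sqrt((|z|+a)/2) = sqrt((14.3962+4.1)/2) = sqrt(9.2481) = 3.0411
sqrt((|z|-a)/2) = sqrt((14.3962-4.1)/2) = sqrt(5.1481) = 2.2689

±(3.0411 + 2.2689i) i.e. 3.0411 + 2.2689i and -3.0411 - 2.2689i


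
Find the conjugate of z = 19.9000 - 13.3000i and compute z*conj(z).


z_bar = 19.9000 + 13.3000i
z*z_bar = 19.9^2 + (-13.3)^2 = 396.01 + 176.89 = 572.9

z_bar = 19.9000 + 13.3000i, z*z_bar = 572.9


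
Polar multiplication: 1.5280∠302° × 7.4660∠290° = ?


r = 1.5280 * 7.4660 = 11.4080
theta = 302° + 290° = 592° = 232° (mod 360)

11.4080 cis(232°)


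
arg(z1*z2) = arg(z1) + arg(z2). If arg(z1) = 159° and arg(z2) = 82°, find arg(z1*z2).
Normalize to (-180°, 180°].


arg(z1*z2) = 159° + 82° = 241°
Normalized to (-180°, 180°]: -119°

-119°


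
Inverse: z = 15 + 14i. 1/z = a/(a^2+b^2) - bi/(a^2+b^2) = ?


|z|^2 = 225+196 = 421
1/z = (15 - 14i)/421

1/z = 0.0356 - 0.0333i


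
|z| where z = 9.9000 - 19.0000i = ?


|z| = sqrt(9.9^2 + (-19)^2) = sqrt(98.01 + 361) = sqrt(459.01) = 21.4245

|z| = 21.4245


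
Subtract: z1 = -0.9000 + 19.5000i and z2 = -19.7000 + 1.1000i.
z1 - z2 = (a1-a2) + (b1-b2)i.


Real: -0.9 + 19.7 = 18.8
Imag: 19.5 - 1.1 = 18.4

18.8000 + 18.4000i


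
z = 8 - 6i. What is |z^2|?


|z| = sqrt(64+36) = sqrt(100) = 10
|z^2| = |z|^2 = 10^2 = 100

|z^2| = 100


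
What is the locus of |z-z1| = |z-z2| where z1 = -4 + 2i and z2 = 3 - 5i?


Equal distances means the locus is the perpendicular bisector of z1 and z2.
Midpoint = ((-4+3)/2, (2+(-5))/2) = (-0.5000, -1.5000)

Perpendicular bisector through (-0.5000, -1.5000)


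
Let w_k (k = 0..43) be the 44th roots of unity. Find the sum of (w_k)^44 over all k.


The roots are w_k = w^k with w = e^(2*pi*i/44), and (w^k)^44 = (w^44)^k.
So S = 1 + u + u^2 + ... + u^(43) with u = w^44.
44 = 1*44 + 0, so 44 is a multiple of 44 and u = (w^44)^1 = 1.
Every one of the 44 terms equals 1: S = 44

S = 44


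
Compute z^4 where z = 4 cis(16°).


r^4 = 4^4 = 256
n*theta = 4*16° = 64° = 64° (mod 360)
a = 256*cos(64°) = 112.2230
b = 256*sin(64°) = 230.0913

256 cis(64°) = 112.2230 + 230.0913i


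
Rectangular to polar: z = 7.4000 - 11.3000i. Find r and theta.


r = sqrt(54.76+127.69) = sqrt(182.45) = 13.5074
theta = atan2(-11.3, 7.4) = -56.7805 degrees

r = 13.5074, theta = -56.7805 degrees


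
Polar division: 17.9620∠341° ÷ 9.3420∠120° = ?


r = 17.9620 / 9.3420 = 1.9227
theta = 341° - 120° = 221° = 221° (mod 360)

1.9227 cis(221°)


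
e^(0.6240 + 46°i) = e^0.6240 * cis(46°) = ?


e^0.6240 = 1.8664
cos(46°) = 0.69466
sin(46°) = 0.71934
Real = 1.8664*0.69466 = 1.2965
Imag = 1.8664*0.71934 = 1.3426

1.2965 + 1.3426i


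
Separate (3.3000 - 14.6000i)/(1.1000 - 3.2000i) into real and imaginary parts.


Multiply by conjugate: (3.3000 - 14.6000i)(1.1000 + 3.2000i) / (1.1^2 + (-3.2)^2)
Numerator real = 3.3*1.1 - (14.6)*(-3.2) = 50.35
Numerator imag = -14.6*1.1 - 3.3*(-3.2) = -5.5
Denominator = 11.45
Re(z) = 50.35/11.45 = 4.3974
Im(z) = -5.5/11.45 = -0.4803

Re(z) = 4.3974, Im(z) = -0.4803


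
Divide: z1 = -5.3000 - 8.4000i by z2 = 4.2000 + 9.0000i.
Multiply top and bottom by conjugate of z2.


Conjugate of z2 = 4.2000 - 9.0000i
Numerator: (-5.3000 - 8.4000i)(4.2000 - 9.0000i) = -97.8600 + 12.4200i
Denominator: 4.2^2 + 9^2 = 98.64
Result = (-97.8600 + 12.4200i)/98.64

-0.9921 + 0.1259i


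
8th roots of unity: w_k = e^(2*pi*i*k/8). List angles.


The 8th roots of unity are cis(360k/8°) for k=0..7
Angle step = 360/8 = 45°
Primitive root: cis(45°)
Primitive root = 0.7071 + 0.7071i

8 roots at angles: 0°, 45°, 90°, 135°, 180°, 225°, 270°, 315°


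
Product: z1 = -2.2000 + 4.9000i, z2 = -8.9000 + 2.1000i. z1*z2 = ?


Real = -2.2*(-8.9) - 4.9*2.1 = 19.58 - 10.29 = 9.29
Imag = -2.2*2.1 - (8.9)*4.9 = -4.62 - (43.61) = -48.23

9.2900 - 48.2300i


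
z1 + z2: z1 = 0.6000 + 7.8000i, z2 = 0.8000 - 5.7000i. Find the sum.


Real: 0.6 + 0.8 = 1.4
Imag: 7.8 - 5.7 = 2.1

1.4000 + 2.1000i


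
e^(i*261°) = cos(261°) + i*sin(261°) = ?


cos(261°) = -0.1564
sin(261°) = -0.9877

e^(i*261°) = -0.1564 - 0.9877i
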